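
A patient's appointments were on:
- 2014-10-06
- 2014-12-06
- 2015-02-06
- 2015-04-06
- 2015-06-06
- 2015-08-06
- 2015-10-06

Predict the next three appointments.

2015-12-06, 2016-02-06, 2016-04-06

The day-of-month is always 6 (61, 62, 59, 61, 61, 61 days between events).
So this recurs on the 6th of every 2 months.
Next: December 2015 → 2015-12-06.
February 2016: 2016-02-06.
Next: April 2016 → 2016-04-06.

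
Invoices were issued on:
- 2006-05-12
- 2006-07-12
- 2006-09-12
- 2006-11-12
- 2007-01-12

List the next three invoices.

Gaps: 61, 62, 61, 61 days — not constant. Every event is on the 12th of the month.
Pattern: the 12th of every 2 months.
March 2007: 2007-03-12.
Next: May 2007 → 2007-05-12.
July 2007: 2007-07-12.

2007-03-12, 2007-05-12, 2007-07-12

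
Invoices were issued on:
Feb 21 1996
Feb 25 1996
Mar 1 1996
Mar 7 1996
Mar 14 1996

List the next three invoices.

Intervals are 4, 5, 6, 7 days — an arithmetic progression with common difference 1.
Next gap: 8 days. Mar 14 1996 + 8 days = Mar 22 1996.
Next gap: 9 days. Mar 22 1996 + 9 days = Mar 31 1996.
Next gap: 10 days. Mar 31 1996 + 10 days = Apr 10 1996.

Mar 22 1996, Mar 31 1996, Apr 10 1996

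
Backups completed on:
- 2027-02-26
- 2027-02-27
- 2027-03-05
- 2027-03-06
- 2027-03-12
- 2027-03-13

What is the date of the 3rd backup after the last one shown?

Gaps: 1, 6, 1, 6, 1 days — not constant, but cyclic with period 2.
The events fall on every Friday and Saturday.
The following Friday is 2027-03-19.
Next Saturday: 2027-03-20.
The following Friday is 2027-03-26.

2027-03-26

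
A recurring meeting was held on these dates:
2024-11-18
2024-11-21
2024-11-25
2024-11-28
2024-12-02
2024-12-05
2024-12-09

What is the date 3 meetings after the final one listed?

The gap pattern 3, 4, 3, 4, 3, 4 repeats every 2 events.
These are the Mondays and Thursdays of each week.
The following Thursday is 2024-12-12.
Next Monday: 2024-12-16.
Next Thursday: 2024-12-19.

2024-12-19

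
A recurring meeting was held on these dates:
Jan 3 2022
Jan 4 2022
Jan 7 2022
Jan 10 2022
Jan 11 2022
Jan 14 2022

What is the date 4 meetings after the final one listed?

The gap pattern 1, 3, 3, 1, 3 repeats every 3 events.
These are the Mondays, Tuesdays and Fridays of each week.
Next Monday: Jan 17 2022.
The following Tuesday is Jan 18 2022.
The following Friday is Jan 21 2022.
Next Monday: Jan 24 2022.

Jan 24 2022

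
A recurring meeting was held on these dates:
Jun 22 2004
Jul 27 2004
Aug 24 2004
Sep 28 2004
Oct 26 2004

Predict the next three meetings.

These are Tuesdays at 28- or 35-day spacing (35, 28, 35, 28).
The pattern: 4th Tuesday of the month.
4th Tuesday of November 2004: Nov 23 2004.
December 2004 — 4th Tuesday is Dec 28 2004.
4th Tuesday of January 2005: Jan 25 2005.

Nov 23 2004, Dec 28 2004, Jan 25 2005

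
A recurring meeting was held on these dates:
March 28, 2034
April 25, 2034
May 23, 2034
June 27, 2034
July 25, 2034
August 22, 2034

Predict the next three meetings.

September 26, 2034; October 24, 2034; November 28, 2034

These are Tuesdays at 28- or 35-day spacing (28, 28, 35, 28, 28).
The pattern: 4th Tuesday of the month.
September 2034 — 4th Tuesday is September 26, 2034.
October 2034 — 4th Tuesday is October 24, 2034.
4th Tuesday of November 2034: November 28, 2034.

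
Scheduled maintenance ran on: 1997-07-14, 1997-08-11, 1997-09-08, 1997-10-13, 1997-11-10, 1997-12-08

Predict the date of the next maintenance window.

Gaps: 28, 28, 35, 28, 28 days — a mix of 28 and 35. Every date is a Monday.
Each is the 2nd Monday of its month.
2nd Monday of January 1998: 1998-01-12.

1998-01-12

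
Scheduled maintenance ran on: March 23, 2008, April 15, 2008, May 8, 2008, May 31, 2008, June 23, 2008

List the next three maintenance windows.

The spacing is 23, 23, 23, 23 days — always 23 days.
June 23, 2008 + 23 days = July 16, 2008.
July 16, 2008 + 23 days = August 8, 2008.
August 8, 2008 + 23 days = August 31, 2008.

July 16, 2008; August 8, 2008; August 31, 2008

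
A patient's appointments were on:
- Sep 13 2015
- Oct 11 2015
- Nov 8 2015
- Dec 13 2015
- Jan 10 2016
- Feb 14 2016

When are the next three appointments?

Mar 13 2016, Apr 10 2016, May 8 2016

Gaps: 28, 28, 35, 28, 35 days — a mix of 28 and 35. Every date is a Sunday.
Each is the 2nd Sunday of its month.
March 2016 — 2nd Sunday is Mar 13 2016.
April 2016 — 2nd Sunday is Apr 10 2016.
2nd Sunday of May 2016: May 8 2016.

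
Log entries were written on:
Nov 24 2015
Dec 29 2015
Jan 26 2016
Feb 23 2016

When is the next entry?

Every date is a Tuesday; gaps 35, 28, 28 days.
Each is the last Tuesday of its month (at least one falls on the 29th or later, ruling out '4th Tuesday').
Last Tuesday of March 2016: Mar 29 2016.

Mar 29 2016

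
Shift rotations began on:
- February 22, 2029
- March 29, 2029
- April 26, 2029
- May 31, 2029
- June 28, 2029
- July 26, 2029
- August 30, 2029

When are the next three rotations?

All Thursdays; the gaps (35, 28, 35, 28, 28, 35) vary with month length.
This is the last Thursday of each month.
September 2029 ends with Thursday September 27, 2029.
Last Thursday of October 2029: October 25, 2029.
November 2029 ends with Thursday November 29, 2029.

September 27, 2029; October 25, 2029; November 29, 2029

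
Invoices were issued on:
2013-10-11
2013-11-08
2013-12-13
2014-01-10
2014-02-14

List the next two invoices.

Gaps: 28, 35, 28, 35 days — a mix of 28 and 35. Every date is a Friday.
Each is the 2nd Friday of its month.
2nd Friday of March 2014: 2014-03-14.
April 2014 — 2nd Friday is 2014-04-11.

2014-03-14, 2014-04-11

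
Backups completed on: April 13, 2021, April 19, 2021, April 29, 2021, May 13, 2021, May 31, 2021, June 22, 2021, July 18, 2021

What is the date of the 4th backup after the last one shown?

Gaps: 6, 10, 14, 18, 22, 26 days — each gap is 4 larger than the previous one.
Next gap: 30 days. July 18, 2021 + 30 days = August 17, 2021.
Next gap: 34 days. August 17, 2021 + 34 days = September 20, 2021.
Next gap: 38 days. September 20, 2021 + 38 days = October 28, 2021.
Next gap: 42 days. October 28, 2021 + 42 days = December 9, 2021.

December 9, 2021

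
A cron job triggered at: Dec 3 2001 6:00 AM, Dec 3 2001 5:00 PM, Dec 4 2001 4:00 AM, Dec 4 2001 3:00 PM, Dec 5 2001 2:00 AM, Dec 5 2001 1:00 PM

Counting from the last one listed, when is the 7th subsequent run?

Dec 8 2001 6:00 PM

Gaps: 11, 11, 11, 11, 11 hours — each event is 11 hours after the previous one.
Dec 5 2001 1:00 PM + 11 h = Dec 6 2001 12:00 AM.
Dec 6 2001 12:00 AM + 11 h = Dec 6 2001 11:00 AM.
Dec 6 2001 11:00 AM + 11 h = Dec 6 2001 10:00 PM.
Dec 6 2001 10:00 PM + 11 h = Dec 7 2001 9:00 AM.
Dec 7 2001 9:00 AM + 11 h = Dec 7 2001 8:00 PM.
Dec 7 2001 8:00 PM + 11 h = Dec 8 2001 7:00 AM.
Dec 8 2001 7:00 AM + 11 h = Dec 8 2001 6:00 PM.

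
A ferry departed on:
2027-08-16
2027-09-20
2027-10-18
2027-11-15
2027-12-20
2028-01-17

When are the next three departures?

2028-02-21, 2028-03-20, 2028-04-17

Gaps: 35, 28, 28, 35, 28 days — a mix of 28 and 35. Every date is a Monday.
Each is the 3rd Monday of its month.
February 2028 — 3rd Monday is 2028-02-21.
3rd Monday of March 2028: 2028-03-20.
3rd Monday of April 2028: 2028-04-17.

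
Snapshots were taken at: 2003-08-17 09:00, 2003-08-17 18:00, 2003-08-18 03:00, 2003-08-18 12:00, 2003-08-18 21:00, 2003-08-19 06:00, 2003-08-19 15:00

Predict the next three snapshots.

The interval is a steady 9 hours (9, 9, 9, 9, 9, 9).
2003-08-19 15:00 + 9 h = 2003-08-20 00:00.
2003-08-20 00:00 + 9 h = 2003-08-20 09:00.
2003-08-20 09:00 + 9 h = 2003-08-20 18:00.

2003-08-20 00:00, 2003-08-20 09:00, 2003-08-20 18:00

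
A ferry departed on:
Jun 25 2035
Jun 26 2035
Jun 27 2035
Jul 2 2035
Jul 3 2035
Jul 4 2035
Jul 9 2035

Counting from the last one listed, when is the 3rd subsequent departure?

Jul 16 2035

Every event lands on a Monday or Tuesday or Wednesday (gaps cycle 1, 1, 5, 1, 1, 5).
So the schedule is: every Monday, Tuesday and Wednesday.
The following Tuesday is Jul 10 2035.
Next Wednesday: Jul 11 2035.
Next Monday: Jul 16 2035.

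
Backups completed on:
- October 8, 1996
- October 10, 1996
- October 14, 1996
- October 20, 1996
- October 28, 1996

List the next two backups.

November 7, 1996; November 19, 1996

Intervals are 2, 4, 6, 8 days — an arithmetic progression with common difference 2.
Next gap: 10 days. October 28, 1996 + 10 days = November 7, 1996.
Next gap: 12 days. November 7, 1996 + 12 days = November 19, 1996.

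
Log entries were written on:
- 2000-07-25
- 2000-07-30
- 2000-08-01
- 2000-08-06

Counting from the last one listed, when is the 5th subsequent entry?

2000-08-22

Gaps: 5, 2, 5 days — not constant, but cyclic with period 2.
The events fall on every Tuesday and Sunday.
Next Tuesday: 2000-08-08.
The following Sunday is 2000-08-13.
Next Tuesday: 2000-08-15.
The following Sunday is 2000-08-20.
The following Tuesday is 2000-08-22.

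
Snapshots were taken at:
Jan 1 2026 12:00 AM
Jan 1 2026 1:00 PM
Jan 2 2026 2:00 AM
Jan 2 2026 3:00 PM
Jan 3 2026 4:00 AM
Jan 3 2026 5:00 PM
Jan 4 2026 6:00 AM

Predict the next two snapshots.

Jan 4 2026 7:00 PM, Jan 5 2026 8:00 AM

The interval is a steady 13 hours (13, 13, 13, 13, 13, 13).
Jan 4 2026 6:00 AM + 13 h = Jan 4 2026 7:00 PM.
Jan 4 2026 7:00 PM + 13 h = Jan 5 2026 8:00 AM.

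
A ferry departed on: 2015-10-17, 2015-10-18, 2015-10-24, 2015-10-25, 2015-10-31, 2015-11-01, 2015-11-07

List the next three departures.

Every event lands on a Saturday or Sunday (gaps cycle 1, 6, 1, 6, 1, 6).
So the schedule is: every Saturday and Sunday.
Next Sunday: 2015-11-08.
The following Saturday is 2015-11-14.
Next Sunday: 2015-11-15.

2015-11-08, 2015-11-14, 2015-11-15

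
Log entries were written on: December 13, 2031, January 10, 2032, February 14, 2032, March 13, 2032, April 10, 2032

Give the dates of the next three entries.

May 8, 2032; June 12, 2032; July 10, 2032

These are Saturdays at 28- or 35-day spacing (28, 35, 28, 28).
The pattern: 2nd Saturday of the month.
May 2032 — 2nd Saturday is May 8, 2032.
2nd Saturday of June 2032: June 12, 2032.
2nd Saturday of July 2032: July 10, 2032.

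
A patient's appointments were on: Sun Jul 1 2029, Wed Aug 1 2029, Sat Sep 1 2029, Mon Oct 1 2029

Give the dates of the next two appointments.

The day-of-month is always 1 (31, 31, 30 days between events).
So this recurs on the 1st of each month.
Next: November 2029 → Thu Nov 1 2029.
Next: December 2029 → Sat Dec 1 2029.

Thu Nov 1 2029, Sat Dec 1 2029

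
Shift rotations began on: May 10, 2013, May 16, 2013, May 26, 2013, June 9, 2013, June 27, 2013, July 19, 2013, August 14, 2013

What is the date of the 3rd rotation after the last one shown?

November 24, 2013

The spacing grows by 4 each time: 6, 10, 14, 18, 22, 26 days.
Next gap: 30 days. August 14, 2013 + 30 days = September 13, 2013.
Next gap: 34 days. September 13, 2013 + 34 days = October 17, 2013.
Next gap: 38 days. October 17, 2013 + 38 days = November 24, 2013.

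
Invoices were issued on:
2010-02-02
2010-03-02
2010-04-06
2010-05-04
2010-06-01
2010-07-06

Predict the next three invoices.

2010-08-03, 2010-09-07, 2010-10-05

These are Tuesdays at 28- or 35-day spacing (28, 35, 28, 28, 35).
The pattern: 1st Tuesday of the month.
August 2010 — 1st Tuesday is 2010-08-03.
September 2010 — 1st Tuesday is 2010-09-07.
October 2010 — 1st Tuesday is 2010-10-05.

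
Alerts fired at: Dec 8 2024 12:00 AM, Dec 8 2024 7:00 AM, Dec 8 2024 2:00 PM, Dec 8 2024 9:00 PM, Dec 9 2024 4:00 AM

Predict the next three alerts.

Dec 9 2024 11:00 AM, Dec 9 2024 6:00 PM, Dec 10 2024 1:00 AM

The interval is a steady 7 hours (7, 7, 7, 7).
Dec 9 2024 4:00 AM + 7 h = Dec 9 2024 11:00 AM.
Dec 9 2024 11:00 AM + 7 h = Dec 9 2024 6:00 PM.
Dec 9 2024 6:00 PM + 7 h = Dec 10 2024 1:00 AM.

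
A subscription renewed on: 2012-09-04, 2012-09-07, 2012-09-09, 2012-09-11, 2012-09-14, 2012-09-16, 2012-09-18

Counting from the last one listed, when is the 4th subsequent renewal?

2012-09-28

Every event lands on a Tuesday or Friday or Sunday (gaps cycle 3, 2, 2, 3, 2, 2).
So the schedule is: every Tuesday, Friday and Sunday.
Next Friday: 2012-09-21.
The following Sunday is 2012-09-23.
Next Tuesday: 2012-09-25.
The following Friday is 2012-09-28.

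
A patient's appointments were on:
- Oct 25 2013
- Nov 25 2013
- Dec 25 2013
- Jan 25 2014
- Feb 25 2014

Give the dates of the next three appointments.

Gaps: 31, 30, 31, 31 days — not constant. Every event is on the 25th of the month.
Pattern: the 25th of each month.
Next: March 2014 → Mar 25 2014.
Next: April 2014 → Apr 25 2014.
May 2014: May 25 2014.

Mar 25 2014, Apr 25 2014, May 25 2014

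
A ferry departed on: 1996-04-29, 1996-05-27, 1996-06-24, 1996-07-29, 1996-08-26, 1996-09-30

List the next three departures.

1996-10-28, 1996-11-25, 1996-12-30

These are Mondays with 28, 28, 35, 28, 35-day gaps.
Each is the final Monday of its month — 1996-04-29 is past the 28th, so '4th Monday' doesn't fit.
October 1996 ends with Monday 1996-10-28.
Last Monday of November 1996: 1996-11-25.
December 1996 ends with Monday 1996-12-30.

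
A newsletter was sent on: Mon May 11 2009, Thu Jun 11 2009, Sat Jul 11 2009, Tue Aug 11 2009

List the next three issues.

Fri Sep 11 2009, Sun Oct 11 2009, Wed Nov 11 2009

Gaps: 31, 30, 31 days — not constant. Every event is on the 11th of the month.
Pattern: the 11th of each month.
Next: September 2009 → Fri Sep 11 2009.
October 2009: Sun Oct 11 2009.
Next: November 2009 → Wed Nov 11 2009.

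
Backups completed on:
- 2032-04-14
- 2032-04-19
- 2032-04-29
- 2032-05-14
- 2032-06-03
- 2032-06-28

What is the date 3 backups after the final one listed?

Intervals are 5, 10, 15, 20, 25 days — an arithmetic progression with common difference 5.
Next gap: 30 days. 2032-06-28 + 30 days = 2032-07-28.
Next gap: 35 days. 2032-07-28 + 35 days = 2032-09-01.
Next gap: 40 days. 2032-09-01 + 40 days = 2032-10-11.

2032-10-11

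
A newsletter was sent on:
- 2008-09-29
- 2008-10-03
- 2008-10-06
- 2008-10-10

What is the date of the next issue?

The gap pattern 4, 3, 4 repeats every 2 events.
These are the Mondays and Fridays of each week.
The following Monday is 2008-10-13.

2008-10-13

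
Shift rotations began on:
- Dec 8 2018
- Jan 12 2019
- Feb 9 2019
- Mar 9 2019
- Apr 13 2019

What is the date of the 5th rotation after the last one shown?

Sep 14 2019

All dates are Saturdays, 35, 28, 28, 35 days apart.
Specifically, the 2nd Saturday of each month.
2nd Saturday of May 2019: May 11 2019.
2nd Saturday of June 2019: Jun 8 2019.
July 2019 — 2nd Saturday is Jul 13 2019.
2nd Saturday of August 2019: Aug 10 2019.
2nd Saturday of September 2019: Sep 14 2019.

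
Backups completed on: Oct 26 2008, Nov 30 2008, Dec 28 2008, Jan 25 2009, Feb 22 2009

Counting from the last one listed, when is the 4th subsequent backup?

These are Sundays with 35, 28, 28, 28-day gaps.
Each is the final Sunday of its month — Nov 30 2008 is past the 28th, so '4th Sunday' doesn't fit.
Last Sunday of March 2009: Mar 29 2009.
Last Sunday of April 2009: Apr 26 2009.
May 2009 ends with Sunday May 31 2009.
Last Sunday of June 2009: Jun 28 2009.

Jun 28 2009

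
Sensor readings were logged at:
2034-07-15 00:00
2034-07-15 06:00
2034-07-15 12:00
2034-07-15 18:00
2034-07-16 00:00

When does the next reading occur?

2034-07-16 06:00

The interval is a steady 6 hours (6, 6, 6, 6).
2034-07-16 00:00 + 6 h = 2034-07-16 06:00.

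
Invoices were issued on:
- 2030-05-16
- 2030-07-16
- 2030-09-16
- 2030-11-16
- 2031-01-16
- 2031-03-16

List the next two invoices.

2031-05-16, 2031-07-16

Gaps: 61, 62, 61, 61, 59 days — not constant. Every event is on the 16th of the month.
Pattern: the 16th of every 2 months.
May 2031: 2031-05-16.
July 2031: 2031-07-16.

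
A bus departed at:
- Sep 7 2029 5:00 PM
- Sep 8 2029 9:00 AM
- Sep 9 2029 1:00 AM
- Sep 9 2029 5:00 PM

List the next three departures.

Sep 10 2029 9:00 AM, Sep 11 2029 1:00 AM, Sep 11 2029 5:00 PM

Spacing: 16, 16, 16 h — constant 16 h.
Sep 9 2029 5:00 PM + 16 h = Sep 10 2029 9:00 AM.
Sep 10 2029 9:00 AM + 16 h = Sep 11 2029 1:00 AM.
Sep 11 2029 1:00 AM + 16 h = Sep 11 2029 5:00 PM.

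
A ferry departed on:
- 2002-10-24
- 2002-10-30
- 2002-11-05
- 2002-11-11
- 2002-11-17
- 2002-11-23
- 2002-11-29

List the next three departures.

Gaps between consecutive events: 6, 6, 6, 6, 6, 6 days — a constant 6-day interval.
2002-11-29 + 6 days = 2002-12-05.
2002-12-05 + 6 days = 2002-12-11.
2002-12-11 + 6 days = 2002-12-17.

2002-12-05, 2002-12-11, 2002-12-17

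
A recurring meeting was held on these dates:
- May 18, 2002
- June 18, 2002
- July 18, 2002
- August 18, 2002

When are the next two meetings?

Each date is the 18th; the gaps (31, 30, 31) track the month lengths.
The rule is the 18th of each month.
September 2002: September 18, 2002.
Next: October 2002 → October 18, 2002.

September 18, 2002; October 18, 2002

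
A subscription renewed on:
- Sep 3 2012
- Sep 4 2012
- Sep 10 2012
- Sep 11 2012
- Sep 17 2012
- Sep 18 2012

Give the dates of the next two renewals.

Sep 24 2012, Sep 25 2012

The gap pattern 1, 6, 1, 6, 1 repeats every 2 events.
These are the Mondays and Tuesdays of each week.
The following Monday is Sep 24 2012.
The following Tuesday is Sep 25 2012.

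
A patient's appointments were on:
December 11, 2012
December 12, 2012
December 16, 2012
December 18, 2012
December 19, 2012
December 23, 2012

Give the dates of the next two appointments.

December 25, 2012; December 26, 2012

The gap pattern 1, 4, 2, 1, 4 repeats every 3 events.
These are the Tuesdays, Wednesdays and Sundays of each week.
The following Tuesday is December 25, 2012.
Next Wednesday: December 26, 2012.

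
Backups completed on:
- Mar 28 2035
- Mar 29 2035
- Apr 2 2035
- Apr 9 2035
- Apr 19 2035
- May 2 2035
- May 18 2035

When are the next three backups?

The spacing grows by 3 each time: 1, 4, 7, 10, 13, 16 days.
Next gap: 19 days. May 18 2035 + 19 days = Jun 6 2035.
Next gap: 22 days. Jun 6 2035 + 22 days = Jun 28 2035.
Next gap: 25 days. Jun 28 2035 + 25 days = Jul 23 2035.

Jun 6 2035, Jun 28 2035, Jul 23 2035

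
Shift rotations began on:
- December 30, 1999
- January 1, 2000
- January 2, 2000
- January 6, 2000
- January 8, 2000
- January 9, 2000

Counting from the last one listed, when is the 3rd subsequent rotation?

Gaps: 2, 1, 4, 2, 1 days — not constant, but cyclic with period 3.
The events fall on every Thursday, Saturday and Sunday.
Next Thursday: January 13, 2000.
Next Saturday: January 15, 2000.
Next Sunday: January 16, 2000.

January 16, 2000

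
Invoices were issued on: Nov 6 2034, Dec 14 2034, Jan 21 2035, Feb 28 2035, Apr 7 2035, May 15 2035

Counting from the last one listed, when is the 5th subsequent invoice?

Nov 21 2035

Every event comes 38 days after the last (38, 38, 38, 38, 38).
May 15 2035 + 38 days = Jun 22 2035.
Jun 22 2035 + 38 days = Jul 30 2035.
Jul 30 2035 + 38 days = Sep 6 2035.
Sep 6 2035 + 38 days = Oct 14 2035.
Oct 14 2035 + 38 days = Nov 21 2035.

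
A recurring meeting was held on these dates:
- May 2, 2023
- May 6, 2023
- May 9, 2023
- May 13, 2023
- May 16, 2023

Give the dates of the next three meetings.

Gaps: 4, 3, 4, 3 days — not constant, but cyclic with period 2.
The events fall on every Tuesday and Saturday.
Next Saturday: May 20, 2023.
Next Tuesday: May 23, 2023.
The following Saturday is May 27, 2023.

May 20, 2023; May 23, 2023; May 27, 2023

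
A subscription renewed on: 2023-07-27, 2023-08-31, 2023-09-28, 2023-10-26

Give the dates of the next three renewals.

Every date is a Thursday; gaps 35, 28, 28 days.
Each is the last Thursday of its month (at least one falls on the 29th or later, ruling out '4th Thursday').
Last Thursday of November 2023: 2023-11-30.
December 2023 ends with Thursday 2023-12-28.
January 2024 ends with Thursday 2024-01-25.

2023-11-30, 2023-12-28, 2024-01-25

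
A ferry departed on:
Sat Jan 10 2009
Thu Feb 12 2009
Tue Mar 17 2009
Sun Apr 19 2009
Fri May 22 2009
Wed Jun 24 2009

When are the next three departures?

Mon Jul 27 2009, Sat Aug 29 2009, Thu Oct 1 2009

Every event comes 33 days after the last (33, 33, 33, 33, 33).
Wed Jun 24 2009 + 33 days = Mon Jul 27 2009.
Mon Jul 27 2009 + 33 days = Sat Aug 29 2009.
Sat Aug 29 2009 + 33 days = Thu Oct 1 2009.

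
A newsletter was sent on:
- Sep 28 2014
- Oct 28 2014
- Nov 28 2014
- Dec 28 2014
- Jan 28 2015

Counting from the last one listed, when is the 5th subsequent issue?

The day-of-month is always 28 (30, 31, 30, 31 days between events).
So this recurs on the 28th of each month.
Next: February 2015 → Feb 28 2015.
March 2015: Mar 28 2015.
Next: April 2015 → Apr 28 2015.
Next: May 2015 → May 28 2015.
Next: June 2015 → Jun 28 2015.

Jun 28 2015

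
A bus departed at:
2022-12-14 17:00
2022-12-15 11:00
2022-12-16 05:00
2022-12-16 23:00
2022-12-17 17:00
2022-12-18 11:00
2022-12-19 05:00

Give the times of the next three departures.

The interval is a steady 18 hours (18, 18, 18, 18, 18, 18).
2022-12-19 05:00 + 18 h = 2022-12-19 23:00.
2022-12-19 23:00 + 18 h = 2022-12-20 17:00.
2022-12-20 17:00 + 18 h = 2022-12-21 11:00.

2022-12-19 23:00, 2022-12-20 17:00, 2022-12-21 11:00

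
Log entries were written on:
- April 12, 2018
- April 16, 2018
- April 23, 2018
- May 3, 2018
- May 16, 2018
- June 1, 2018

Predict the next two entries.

The spacing grows by 3 each time: 4, 7, 10, 13, 16 days.
Next gap: 19 days. June 1, 2018 + 19 days = June 20, 2018.
Next gap: 22 days. June 20, 2018 + 22 days = July 12, 2018.

June 20, 2018; July 12, 2018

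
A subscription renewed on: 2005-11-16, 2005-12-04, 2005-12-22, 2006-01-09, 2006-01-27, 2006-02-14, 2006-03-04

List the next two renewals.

2006-03-22, 2006-04-09

Every event comes 18 days after the last (18, 18, 18, 18, 18, 18).
2006-03-04 + 18 days = 2006-03-22.
2006-03-22 + 18 days = 2006-04-09.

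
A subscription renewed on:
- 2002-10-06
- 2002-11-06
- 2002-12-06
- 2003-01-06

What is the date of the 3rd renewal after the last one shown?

Gaps: 31, 30, 31 days — not constant. Every event is on the 6th of the month.
Pattern: the 6th of each month.
Next: February 2003 → 2003-02-06.
Next: March 2003 → 2003-03-06.
April 2003: 2003-04-06.

2003-04-06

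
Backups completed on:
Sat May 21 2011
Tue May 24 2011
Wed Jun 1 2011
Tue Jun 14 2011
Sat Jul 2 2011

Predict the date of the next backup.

Intervals are 3, 8, 13, 18 days — an arithmetic progression with common difference 5.
Next gap: 23 days. Sat Jul 2 2011 + 23 days = Mon Jul 25 2011.

Mon Jul 25 2011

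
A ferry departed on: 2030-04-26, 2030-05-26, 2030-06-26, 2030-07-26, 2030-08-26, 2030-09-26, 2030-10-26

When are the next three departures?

2030-11-26, 2030-12-26, 2031-01-26

The day-of-month is always 26 (30, 31, 30, 31, 31, 30 days between events).
So this recurs on the 26th of each month.
November 2030: 2030-11-26.
December 2030: 2030-12-26.
Next: January 2031 → 2031-01-26.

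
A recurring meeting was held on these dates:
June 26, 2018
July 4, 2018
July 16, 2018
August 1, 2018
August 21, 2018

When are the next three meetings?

Intervals are 8, 12, 16, 20 days — an arithmetic progression with common difference 4.
Next gap: 24 days. August 21, 2018 + 24 days = September 14, 2018.
Next gap: 28 days. September 14, 2018 + 28 days = October 12, 2018.
Next gap: 32 days. October 12, 2018 + 32 days = November 13, 2018.

September 14, 2018; October 12, 2018; November 13, 2018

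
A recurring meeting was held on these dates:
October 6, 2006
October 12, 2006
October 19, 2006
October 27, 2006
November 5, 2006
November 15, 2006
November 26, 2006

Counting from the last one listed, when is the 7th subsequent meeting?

March 11, 2007

Intervals are 6, 7, 8, 9, 10, 11 days — an arithmetic progression with common difference 1.
Next gap: 12 days. November 26, 2006 + 12 days = December 8, 2006.
Next gap: 13 days. December 8, 2006 + 13 days = December 21, 2006.
Next gap: 14 days. December 21, 2006 + 14 days = January 4, 2007.
Next gap: 15 days. January 4, 2007 + 15 days = January 19, 2007.
Next gap: 16 days. January 19, 2007 + 16 days = February 4, 2007.
Next gap: 17 days. February 4, 2007 + 17 days = February 21, 2007.
Next gap: 18 days. February 21, 2007 + 18 days = March 11, 2007.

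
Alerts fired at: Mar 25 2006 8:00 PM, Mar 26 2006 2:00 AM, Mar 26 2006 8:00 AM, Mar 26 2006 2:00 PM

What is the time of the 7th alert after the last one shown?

Gaps: 6, 6, 6 hours — each event is 6 hours after the previous one.
Mar 26 2006 2:00 PM + 6 h = Mar 26 2006 8:00 PM.
Mar 26 2006 8:00 PM + 6 h = Mar 27 2006 2:00 AM.
Mar 27 2006 2:00 AM + 6 h = Mar 27 2006 8:00 AM.
Mar 27 2006 8:00 AM + 6 h = Mar 27 2006 2:00 PM.
Mar 27 2006 2:00 PM + 6 h = Mar 27 2006 8:00 PM.
Mar 27 2006 8:00 PM + 6 h = Mar 28 2006 2:00 AM.
Mar 28 2006 2:00 AM + 6 h = Mar 28 2006 8:00 AM.

Mar 28 2006 8:00 AM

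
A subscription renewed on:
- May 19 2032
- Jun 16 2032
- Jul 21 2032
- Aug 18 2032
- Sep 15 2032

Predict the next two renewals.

All dates are Wednesdays, 28, 35, 28, 28 days apart.
Specifically, the 3rd Wednesday of each month.
October 2032 — 3rd Wednesday is Oct 20 2032.
3rd Wednesday of November 2032: Nov 17 2032.

Oct 20 2032, Nov 17 2032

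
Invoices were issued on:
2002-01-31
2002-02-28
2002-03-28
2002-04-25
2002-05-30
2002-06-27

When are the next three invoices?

2002-07-25, 2002-08-29, 2002-09-26

All Thursdays; the gaps (28, 28, 28, 35, 28) vary with month length.
This is the last Thursday of each month.
Last Thursday of July 2002: 2002-07-25.
August 2002 ends with Thursday 2002-08-29.
September 2002 ends with Thursday 2002-09-26.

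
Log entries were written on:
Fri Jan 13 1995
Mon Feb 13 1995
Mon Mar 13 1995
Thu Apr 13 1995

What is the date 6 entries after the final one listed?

Fri Oct 13 1995

Gaps: 31, 28, 31 days — not constant. Every event is on the 13th of the month.
Pattern: the 13th of each month.
Next: May 1995 → Sat May 13 1995.
June 1995: Tue Jun 13 1995.
July 1995: Thu Jul 13 1995.
Next: August 1995 → Sun Aug 13 1995.
September 1995: Wed Sep 13 1995.
Next: October 1995 → Fri Oct 13 1995.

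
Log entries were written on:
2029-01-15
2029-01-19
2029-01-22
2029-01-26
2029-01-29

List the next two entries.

2029-02-02, 2029-02-05

The gap pattern 4, 3, 4, 3 repeats every 2 events.
These are the Mondays and Fridays of each week.
Next Friday: 2029-02-02.
The following Monday is 2029-02-05.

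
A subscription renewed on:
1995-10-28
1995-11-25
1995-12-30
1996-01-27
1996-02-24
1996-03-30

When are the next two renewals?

1996-04-27, 1996-05-25

These are Saturdays with 28, 35, 28, 28, 35-day gaps.
Each is the final Saturday of its month — 1995-12-30 is past the 28th, so '4th Saturday' doesn't fit.
April 1996 ends with Saturday 1996-04-27.
Last Saturday of May 1996: 1996-05-25.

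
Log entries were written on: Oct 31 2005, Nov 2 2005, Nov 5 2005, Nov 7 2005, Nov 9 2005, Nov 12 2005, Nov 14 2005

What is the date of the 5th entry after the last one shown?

Nov 26 2005

Every event lands on a Monday or Wednesday or Saturday (gaps cycle 2, 3, 2, 2, 3, 2).
So the schedule is: every Monday, Wednesday and Saturday.
The following Wednesday is Nov 16 2005.
The following Saturday is Nov 19 2005.
The following Monday is Nov 21 2005.
Next Wednesday: Nov 23 2005.
The following Saturday is Nov 26 2005.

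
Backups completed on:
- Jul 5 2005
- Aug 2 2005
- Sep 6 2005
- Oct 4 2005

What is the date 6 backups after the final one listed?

Apr 4 2006

All dates are Tuesdays, 28, 35, 28 days apart.
Specifically, the 1st Tuesday of each month.
1st Tuesday of November 2005: Nov 1 2005.
December 2005 — 1st Tuesday is Dec 6 2005.
1st Tuesday of January 2006: Jan 3 2006.
1st Tuesday of February 2006: Feb 7 2006.
March 2006 — 1st Tuesday is Mar 7 2006.
1st Tuesday of April 2006: Apr 4 2006.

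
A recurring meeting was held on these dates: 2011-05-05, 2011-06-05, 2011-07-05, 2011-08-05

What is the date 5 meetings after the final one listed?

2012-01-05

Each date is the 5th; the gaps (31, 30, 31) track the month lengths.
The rule is the 5th of each month.
September 2011: 2011-09-05.
October 2011: 2011-10-05.
November 2011: 2011-11-05.
December 2011: 2011-12-05.
January 2012: 2012-01-05.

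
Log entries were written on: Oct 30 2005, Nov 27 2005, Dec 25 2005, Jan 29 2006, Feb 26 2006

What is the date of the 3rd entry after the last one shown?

May 28 2006

These are Sundays with 28, 28, 35, 28-day gaps.
Each is the final Sunday of its month — Oct 30 2005 is past the 28th, so '4th Sunday' doesn't fit.
March 2006 ends with Sunday Mar 26 2006.
Last Sunday of April 2006: Apr 30 2006.
May 2006 ends with Sunday May 28 2006.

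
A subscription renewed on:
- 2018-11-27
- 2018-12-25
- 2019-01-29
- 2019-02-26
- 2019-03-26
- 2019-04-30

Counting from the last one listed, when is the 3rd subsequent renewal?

Every date is a Tuesday; gaps 28, 35, 28, 28, 35 days.
Each is the last Tuesday of its month (at least one falls on the 29th or later, ruling out '4th Tuesday').
Last Tuesday of May 2019: 2019-05-28.
June 2019 ends with Tuesday 2019-06-25.
Last Tuesday of July 2019: 2019-07-30.

2019-07-30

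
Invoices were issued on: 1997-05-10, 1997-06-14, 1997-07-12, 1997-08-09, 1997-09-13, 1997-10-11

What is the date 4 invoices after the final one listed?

All dates are Saturdays, 35, 28, 28, 35, 28 days apart.
Specifically, the 2nd Saturday of each month.
2nd Saturday of November 1997: 1997-11-08.
2nd Saturday of December 1997: 1997-12-13.
2nd Saturday of January 1998: 1998-01-10.
February 1998 — 2nd Saturday is 1998-02-14.

1998-02-14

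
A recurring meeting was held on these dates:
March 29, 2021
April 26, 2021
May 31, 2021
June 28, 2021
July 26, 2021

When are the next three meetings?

August 30, 2021; September 27, 2021; October 25, 2021

All Mondays; the gaps (28, 35, 28, 28) vary with month length.
This is the last Monday of each month.
Last Monday of August 2021: August 30, 2021.
Last Monday of September 2021: September 27, 2021.
October 2021 ends with Monday October 25, 2021.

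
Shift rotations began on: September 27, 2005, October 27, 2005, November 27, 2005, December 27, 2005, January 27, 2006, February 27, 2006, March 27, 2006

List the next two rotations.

Each date is the 27th; the gaps (30, 31, 30, 31, 31, 28) track the month lengths.
The rule is the 27th of each month.
April 2006: April 27, 2006.
May 2006: May 27, 2006.

April 27, 2006; May 27, 2006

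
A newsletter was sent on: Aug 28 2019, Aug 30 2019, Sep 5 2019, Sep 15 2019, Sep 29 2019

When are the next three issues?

Oct 17 2019, Nov 8 2019, Dec 4 2019

Intervals are 2, 6, 10, 14 days — an arithmetic progression with common difference 4.
Next gap: 18 days. Sep 29 2019 + 18 days = Oct 17 2019.
Next gap: 22 days. Oct 17 2019 + 22 days = Nov 8 2019.
Next gap: 26 days. Nov 8 2019 + 26 days = Dec 4 2019.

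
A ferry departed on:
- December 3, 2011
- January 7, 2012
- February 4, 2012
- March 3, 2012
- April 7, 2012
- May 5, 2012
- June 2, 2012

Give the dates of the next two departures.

July 7, 2012; August 4, 2012

Gaps: 35, 28, 28, 35, 28, 28 days — a mix of 28 and 35. Every date is a Saturday.
Each is the 1st Saturday of its month.
1st Saturday of July 2012: July 7, 2012.
August 2012 — 1st Saturday is August 4, 2012.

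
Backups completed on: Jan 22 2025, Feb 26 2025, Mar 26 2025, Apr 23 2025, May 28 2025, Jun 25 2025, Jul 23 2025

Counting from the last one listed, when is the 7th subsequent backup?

All dates are Wednesdays, 35, 28, 28, 35, 28, 28 days apart.
Specifically, the 4th Wednesday of each month.
August 2025 — 4th Wednesday is Aug 27 2025.
September 2025 — 4th Wednesday is Sep 24 2025.
4th Wednesday of October 2025: Oct 22 2025.
November 2025 — 4th Wednesday is Nov 26 2025.
4th Wednesday of December 2025: Dec 24 2025.
4th Wednesday of January 2026: Jan 28 2026.
February 2026 — 4th Wednesday is Feb 25 2026.

Feb 25 2026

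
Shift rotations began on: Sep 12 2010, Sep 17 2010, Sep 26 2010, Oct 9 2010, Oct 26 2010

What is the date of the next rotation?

Nov 16 2010

The spacing grows by 4 each time: 5, 9, 13, 17 days.
Next gap: 21 days. Oct 26 2010 + 21 days = Nov 16 2010.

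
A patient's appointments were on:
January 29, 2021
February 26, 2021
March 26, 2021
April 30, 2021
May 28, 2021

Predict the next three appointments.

June 25, 2021; July 30, 2021; August 27, 2021

Every date is a Friday; gaps 28, 28, 35, 28 days.
Each is the last Friday of its month (at least one falls on the 29th or later, ruling out '4th Friday').
Last Friday of June 2021: June 25, 2021.
Last Friday of July 2021: July 30, 2021.
August 2021 ends with Friday August 27, 2021.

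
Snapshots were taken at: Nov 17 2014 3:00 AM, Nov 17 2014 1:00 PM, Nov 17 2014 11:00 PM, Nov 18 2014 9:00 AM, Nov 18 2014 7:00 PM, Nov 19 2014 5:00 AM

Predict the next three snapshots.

The interval is a steady 10 hours (10, 10, 10, 10, 10).
Nov 19 2014 5:00 AM + 10 h = Nov 19 2014 3:00 PM.
Nov 19 2014 3:00 PM + 10 h = Nov 20 2014 1:00 AM.
Nov 20 2014 1:00 AM + 10 h = Nov 20 2014 11:00 AM.

Nov 19 2014 3:00 PM, Nov 20 2014 1:00 AM, Nov 20 2014 11:00 AM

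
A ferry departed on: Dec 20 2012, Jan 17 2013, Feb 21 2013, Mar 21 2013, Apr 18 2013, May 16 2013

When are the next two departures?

Jun 20 2013, Jul 18 2013

These are Thursdays at 28- or 35-day spacing (28, 35, 28, 28, 28).
The pattern: 3rd Thursday of the month.
3rd Thursday of June 2013: Jun 20 2013.
3rd Thursday of July 2013: Jul 18 2013.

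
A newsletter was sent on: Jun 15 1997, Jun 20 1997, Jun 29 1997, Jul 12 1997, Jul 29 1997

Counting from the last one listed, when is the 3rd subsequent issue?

Oct 12 1997

Intervals are 5, 9, 13, 17 days — an arithmetic progression with common difference 4.
Next gap: 21 days. Jul 29 1997 + 21 days = Aug 19 1997.
Next gap: 25 days. Aug 19 1997 + 25 days = Sep 13 1997.
Next gap: 29 days. Sep 13 1997 + 29 days = Oct 12 1997.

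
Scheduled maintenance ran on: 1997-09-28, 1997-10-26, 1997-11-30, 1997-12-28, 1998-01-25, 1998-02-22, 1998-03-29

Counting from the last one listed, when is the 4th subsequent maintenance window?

These are Sundays with 28, 35, 28, 28, 28, 35-day gaps.
Each is the final Sunday of its month — 1997-11-30 is past the 28th, so '4th Sunday' doesn't fit.
April 1998 ends with Sunday 1998-04-26.
Last Sunday of May 1998: 1998-05-31.
June 1998 ends with Sunday 1998-06-28.
July 1998 ends with Sunday 1998-07-26.

1998-07-26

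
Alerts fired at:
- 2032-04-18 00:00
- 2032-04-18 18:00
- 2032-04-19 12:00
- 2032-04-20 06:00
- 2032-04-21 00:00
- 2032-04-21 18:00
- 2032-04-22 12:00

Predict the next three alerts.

Gaps: 18, 18, 18, 18, 18, 18 hours — each event is 18 hours after the previous one.
2032-04-22 12:00 + 18 h = 2032-04-23 06:00.
2032-04-23 06:00 + 18 h = 2032-04-24 00:00.
2032-04-24 00:00 + 18 h = 2032-04-24 18:00.

2032-04-23 06:00, 2032-04-24 00:00, 2032-04-24 18:00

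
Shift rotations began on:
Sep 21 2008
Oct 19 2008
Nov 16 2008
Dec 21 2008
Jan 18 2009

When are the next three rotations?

Feb 15 2009, Mar 15 2009, Apr 19 2009

These are Sundays at 28- or 35-day spacing (28, 28, 35, 28).
The pattern: 3rd Sunday of the month.
February 2009 — 3rd Sunday is Feb 15 2009.
3rd Sunday of March 2009: Mar 15 2009.
3rd Sunday of April 2009: Apr 19 2009.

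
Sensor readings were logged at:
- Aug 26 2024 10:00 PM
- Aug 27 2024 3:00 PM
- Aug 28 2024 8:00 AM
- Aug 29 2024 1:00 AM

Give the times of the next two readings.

Aug 29 2024 6:00 PM, Aug 30 2024 11:00 AM

Gaps: 17, 17, 17 hours — each event is 17 hours after the previous one.
Aug 29 2024 1:00 AM + 17 h = Aug 29 2024 6:00 PM.
Aug 29 2024 6:00 PM + 17 h = Aug 30 2024 11:00 AM.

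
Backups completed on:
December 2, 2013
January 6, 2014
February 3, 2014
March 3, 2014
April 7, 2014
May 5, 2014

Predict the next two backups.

All dates are Mondays, 35, 28, 28, 35, 28 days apart.
Specifically, the 1st Monday of each month.
June 2014 — 1st Monday is June 2, 2014.
1st Monday of July 2014: July 7, 2014.

June 2, 2014; July 7, 2014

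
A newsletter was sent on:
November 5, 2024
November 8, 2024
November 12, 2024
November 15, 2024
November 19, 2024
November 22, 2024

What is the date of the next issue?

Gaps: 3, 4, 3, 4, 3 days — not constant, but cyclic with period 2.
The events fall on every Tuesday and Friday.
Next Tuesday: November 26, 2024.

November 26, 2024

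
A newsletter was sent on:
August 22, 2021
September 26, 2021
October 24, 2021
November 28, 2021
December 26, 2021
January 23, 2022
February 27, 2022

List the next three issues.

Gaps: 35, 28, 35, 28, 28, 35 days — a mix of 28 and 35. Every date is a Sunday.
Each is the 4th Sunday of its month.
4th Sunday of March 2022: March 27, 2022.
4th Sunday of April 2022: April 24, 2022.
May 2022 — 4th Sunday is May 22, 2022.

March 27, 2022; April 24, 2022; May 22, 2022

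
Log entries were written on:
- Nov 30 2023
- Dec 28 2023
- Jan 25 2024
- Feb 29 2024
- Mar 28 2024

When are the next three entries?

Apr 25 2024, May 30 2024, Jun 27 2024

Every date is a Thursday; gaps 28, 28, 35, 28 days.
Each is the last Thursday of its month (at least one falls on the 29th or later, ruling out '4th Thursday').
April 2024 ends with Thursday Apr 25 2024.
May 2024 ends with Thursday May 30 2024.
June 2024 ends with Thursday Jun 27 2024.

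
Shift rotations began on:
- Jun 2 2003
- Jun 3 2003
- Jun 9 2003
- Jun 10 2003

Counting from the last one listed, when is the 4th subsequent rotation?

Gaps: 1, 6, 1 days — not constant, but cyclic with period 2.
The events fall on every Monday and Tuesday.
The following Monday is Jun 16 2003.
Next Tuesday: Jun 17 2003.
The following Monday is Jun 23 2003.
The following Tuesday is Jun 24 2003.

Jun 24 2003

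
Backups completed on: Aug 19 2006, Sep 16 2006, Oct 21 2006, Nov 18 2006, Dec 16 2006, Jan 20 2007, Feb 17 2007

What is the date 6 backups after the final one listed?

Gaps: 28, 35, 28, 28, 35, 28 days — a mix of 28 and 35. Every date is a Saturday.
Each is the 3rd Saturday of its month.
3rd Saturday of March 2007: Mar 17 2007.
3rd Saturday of April 2007: Apr 21 2007.
May 2007 — 3rd Saturday is May 19 2007.
June 2007 — 3rd Saturday is Jun 16 2007.
July 2007 — 3rd Saturday is Jul 21 2007.
3rd Saturday of August 2007: Aug 18 2007.

Aug 18 2007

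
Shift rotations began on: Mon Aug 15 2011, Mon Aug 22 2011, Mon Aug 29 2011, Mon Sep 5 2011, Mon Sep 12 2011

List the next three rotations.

Mon Sep 19 2011, Mon Sep 26 2011, Mon Oct 3 2011

The spacing is 7, 7, 7, 7 days — always 7 days.
Mon Sep 12 2011 + 7 days = Mon Sep 19 2011.
Mon Sep 19 2011 + 7 days = Mon Sep 26 2011.
Mon Sep 26 2011 + 7 days = Mon Oct 3 2011.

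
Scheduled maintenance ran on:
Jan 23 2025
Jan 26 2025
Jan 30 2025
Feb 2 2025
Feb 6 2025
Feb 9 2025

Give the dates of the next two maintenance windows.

Feb 13 2025, Feb 16 2025

The gap pattern 3, 4, 3, 4, 3 repeats every 2 events.
These are the Thursdays and Sundays of each week.
Next Thursday: Feb 13 2025.
The following Sunday is Feb 16 2025.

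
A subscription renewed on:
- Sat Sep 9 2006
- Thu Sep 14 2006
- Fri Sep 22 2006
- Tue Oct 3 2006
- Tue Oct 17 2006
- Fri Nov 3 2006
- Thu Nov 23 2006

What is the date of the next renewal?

The spacing grows by 3 each time: 5, 8, 11, 14, 17, 20 days.
Next gap: 23 days. Thu Nov 23 2006 + 23 days = Sat Dec 16 2006.

Sat Dec 16 2006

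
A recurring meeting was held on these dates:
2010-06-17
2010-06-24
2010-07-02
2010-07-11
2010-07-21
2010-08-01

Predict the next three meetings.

Gaps: 7, 8, 9, 10, 11 days — each gap is 1 larger than the previous one.
Next gap: 12 days. 2010-08-01 + 12 days = 2010-08-13.
Next gap: 13 days. 2010-08-13 + 13 days = 2010-08-26.
Next gap: 14 days. 2010-08-26 + 14 days = 2010-09-09.

2010-08-13, 2010-08-26, 2010-09-09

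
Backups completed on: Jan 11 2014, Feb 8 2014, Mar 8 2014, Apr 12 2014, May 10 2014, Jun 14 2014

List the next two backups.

Gaps: 28, 28, 35, 28, 35 days — a mix of 28 and 35. Every date is a Saturday.
Each is the 2nd Saturday of its month.
July 2014 — 2nd Saturday is Jul 12 2014.
2nd Saturday of August 2014: Aug 9 2014.

Jul 12 2014, Aug 9 2014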